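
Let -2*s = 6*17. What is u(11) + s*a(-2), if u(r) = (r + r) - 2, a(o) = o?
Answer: 122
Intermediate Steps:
s = -51 (s = -3*17 = -½*102 = -51)
u(r) = -2 + 2*r (u(r) = 2*r - 2 = -2 + 2*r)
u(11) + s*a(-2) = (-2 + 2*11) - 51*(-2) = (-2 + 22) + 102 = 20 + 102 = 122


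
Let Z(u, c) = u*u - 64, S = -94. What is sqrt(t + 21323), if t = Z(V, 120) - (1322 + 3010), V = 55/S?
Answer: sqrt(149569997)/94 ≈ 130.11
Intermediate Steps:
V = -55/94 (V = 55/(-94) = 55*(-1/94) = -55/94 ≈ -0.58511)
Z(u, c) = -64 + u**2 (Z(u, c) = u**2 - 64 = -64 + u**2)
t = -38840031/8836 (t = (-64 + (-55/94)**2) - (1322 + 3010) = (-64 + 3025/8836) - 1*4332 = -562479/8836 - 4332 = -38840031/8836 ≈ -4395.7)
sqrt(t + 21323) = sqrt(-38840031/8836 + 21323) = sqrt(149569997/8836) = sqrt(149569997)/94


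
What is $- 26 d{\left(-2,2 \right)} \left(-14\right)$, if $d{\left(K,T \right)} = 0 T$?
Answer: $0$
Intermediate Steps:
$d{\left(K,T \right)} = 0$
$- 26 d{\left(-2,2 \right)} \left(-14\right) = \left(-26\right) 0 \left(-14\right) = 0 \left(-14\right) = 0$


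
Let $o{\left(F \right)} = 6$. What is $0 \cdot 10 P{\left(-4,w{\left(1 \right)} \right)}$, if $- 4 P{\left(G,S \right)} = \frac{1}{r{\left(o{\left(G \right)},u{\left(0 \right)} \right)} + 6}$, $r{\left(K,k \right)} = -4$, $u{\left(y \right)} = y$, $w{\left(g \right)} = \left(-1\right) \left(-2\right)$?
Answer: $0$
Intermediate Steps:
$w{\left(g \right)} = 2$
$P{\left(G,S \right)} = - \frac{1}{8}$ ($P{\left(G,S \right)} = - \frac{1}{4 \left(-4 + 6\right)} = - \frac{1}{4 \cdot 2} = \left(- \frac{1}{4}\right) \frac{1}{2} = - \frac{1}{8}$)
$0 \cdot 10 P{\left(-4,w{\left(1 \right)} \right)} = 0 \cdot 10 \left(- \frac{1}{8}\right) = 0 \left(- \frac{1}{8}\right) = 0$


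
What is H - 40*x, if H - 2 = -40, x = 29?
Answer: -1198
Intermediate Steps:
H = -38 (H = 2 - 40 = -38)
H - 40*x = -38 - 40*29 = -38 - 1160 = -1198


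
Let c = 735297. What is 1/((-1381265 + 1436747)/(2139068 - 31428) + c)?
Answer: 1053820/774870712281 ≈ 1.3600e-6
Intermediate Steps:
1/((-1381265 + 1436747)/(2139068 - 31428) + c) = 1/((-1381265 + 1436747)/(2139068 - 31428) + 735297) = 1/(55482/2107640 + 735297) = 1/(55482*(1/2107640) + 735297) = 1/(27741/1053820 + 735297) = 1/(774870712281/1053820) = 1053820/774870712281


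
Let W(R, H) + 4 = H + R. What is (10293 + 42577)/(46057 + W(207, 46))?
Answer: 26435/23153 ≈ 1.1418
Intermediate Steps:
W(R, H) = -4 + H + R (W(R, H) = -4 + (H + R) = -4 + H + R)
(10293 + 42577)/(46057 + W(207, 46)) = (10293 + 42577)/(46057 + (-4 + 46 + 207)) = 52870/(46057 + 249) = 52870/46306 = 52870*(1/46306) = 26435/23153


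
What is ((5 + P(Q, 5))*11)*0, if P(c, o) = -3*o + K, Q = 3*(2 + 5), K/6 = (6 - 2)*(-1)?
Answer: 0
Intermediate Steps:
K = -24 (K = 6*((6 - 2)*(-1)) = 6*(4*(-1)) = 6*(-4) = -24)
Q = 21 (Q = 3*7 = 21)
P(c, o) = -24 - 3*o (P(c, o) = -3*o - 24 = -24 - 3*o)
((5 + P(Q, 5))*11)*0 = ((5 + (-24 - 3*5))*11)*0 = ((5 + (-24 - 15))*11)*0 = ((5 - 39)*11)*0 = -34*11*0 = -374*0 = 0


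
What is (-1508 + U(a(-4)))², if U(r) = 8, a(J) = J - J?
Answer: 2250000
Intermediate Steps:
a(J) = 0
(-1508 + U(a(-4)))² = (-1508 + 8)² = (-1500)² = 2250000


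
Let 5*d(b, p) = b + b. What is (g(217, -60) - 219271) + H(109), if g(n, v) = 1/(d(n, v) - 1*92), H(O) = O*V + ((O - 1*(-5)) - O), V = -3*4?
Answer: -5734929/26 ≈ -2.2057e+5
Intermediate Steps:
V = -12
d(b, p) = 2*b/5 (d(b, p) = (b + b)/5 = (2*b)/5 = 2*b/5)
H(O) = 5 - 12*O (H(O) = O*(-12) + ((O - 1*(-5)) - O) = -12*O + ((O + 5) - O) = -12*O + ((5 + O) - O) = -12*O + 5 = 5 - 12*O)
g(n, v) = 1/(-92 + 2*n/5) (g(n, v) = 1/(2*n/5 - 1*92) = 1/(2*n/5 - 92) = 1/(-92 + 2*n/5))
(g(217, -60) - 219271) + H(109) = (5/(2*(-230 + 217)) - 219271) + (5 - 12*109) = ((5/2)/(-13) - 219271) + (5 - 1308) = ((5/2)*(-1/13) - 219271) - 1303 = (-5/26 - 219271) - 1303 = -5701051/26 - 1303 = -5734929/26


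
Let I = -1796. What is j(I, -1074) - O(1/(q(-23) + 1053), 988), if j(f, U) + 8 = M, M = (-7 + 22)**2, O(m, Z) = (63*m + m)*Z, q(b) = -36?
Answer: 157457/1017 ≈ 154.82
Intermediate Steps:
O(m, Z) = 64*Z*m (O(m, Z) = (64*m)*Z = 64*Z*m)
M = 225 (M = 15**2 = 225)
j(f, U) = 217 (j(f, U) = -8 + 225 = 217)
j(I, -1074) - O(1/(q(-23) + 1053), 988) = 217 - 64*988/(-36 + 1053) = 217 - 64*988/1017 = 217 - 1*63232/1017 = 217 - 63232/1017 = 157457/1017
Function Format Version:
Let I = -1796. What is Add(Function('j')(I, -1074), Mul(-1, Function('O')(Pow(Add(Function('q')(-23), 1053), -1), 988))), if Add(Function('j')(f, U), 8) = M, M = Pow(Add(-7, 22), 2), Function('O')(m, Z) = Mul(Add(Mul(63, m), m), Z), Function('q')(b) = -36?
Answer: Rational(157457, 1017) ≈ 154.82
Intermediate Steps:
Function('O')(m, Z) = Mul(64, Z, m) (Function('O')(m, Z) = Mul(Mul(64, m), Z) = Mul(64, Z, m))
M = 225 (M = Pow(15, 2) = 225)
Function('j')(f, U) = 217 (Function('j')(f, U) = Add(-8, 225) = 217)
Add(Function('j')(I, -1074), Mul(-1, Function('O')(Pow(Add(Function('q')(-23), 1053), -1), 988))) = Add(217, Mul(-1, Mul(64, 988, Pow(Add(-36, 1053), -1)))) = Add(217, Mul(-1, Mul(64, 988, Pow(1017, -1)))) = Add(217, Mul(-1, Mul(64, 988, Rational(1, 1017)))) = Add(217, Mul(-1, Rational(63232, 1017))) = Add(217, Rational(-63232, 1017)) = Rational(157457, 1017)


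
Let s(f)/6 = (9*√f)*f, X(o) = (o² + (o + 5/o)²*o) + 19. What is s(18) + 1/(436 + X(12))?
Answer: 12/29389 + 2916*√2 ≈ 4123.8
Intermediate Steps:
X(o) = 19 + o² + o*(o + 5/o)² (X(o) = (o² + o*(o + 5/o)²) + 19 = 19 + o² + o*(o + 5/o)²)
s(f) = 54*f^(3/2) (s(f) = 6*((9*√f)*f) = 6*(9*f^(3/2)) = 54*f^(3/2))
s(18) + 1/(436 + X(12)) = 54*18^(3/2) + 1/(436 + (19 + 12² + (5 + 12²)²/12)) = 54*(54*√2) + 1/(436 + (19 + 144 + (5 + 144)²/12)) = 2916*√2 + 1/(436 + (19 + 144 + (1/12)*149²)) = 2916*√2 + 1/(436 + (19 + 144 + (1/12)*22201)) = 2916*√2 + 1/(436 + (19 + 144 + 22201/12)) = 2916*√2 + 1/(436 + 24157/12) = 2916*√2 + 1/(29389/12) = 2916*√2 + 12/29389 = 12/29389 + 2916*√2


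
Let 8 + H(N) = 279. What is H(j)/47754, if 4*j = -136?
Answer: 271/47754 ≈ 0.0056749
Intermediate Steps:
j = -34 (j = (1/4)*(-136) = -34)
H(N) = 271 (H(N) = -8 + 279 = 271)
H(j)/47754 = 271/47754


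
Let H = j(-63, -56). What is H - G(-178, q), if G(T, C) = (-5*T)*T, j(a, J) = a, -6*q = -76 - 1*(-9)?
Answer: 158357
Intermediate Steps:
q = 67/6 (q = -(-76 - 1*(-9))/6 = -(-76 + 9)/6 = -1/6*(-67) = 67/6 ≈ 11.167)
H = -63
G(T, C) = -5*T**2
H - G(-178, q) = -63 - (-5)*(-178)**2 = -63 - (-5)*31684 = -63 - 1*(-158420) = -63 + 158420 = 158357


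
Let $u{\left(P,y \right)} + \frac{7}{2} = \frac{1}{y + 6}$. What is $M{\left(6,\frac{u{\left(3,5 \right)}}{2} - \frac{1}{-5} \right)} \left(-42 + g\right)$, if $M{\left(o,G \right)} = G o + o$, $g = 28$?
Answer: $\frac{2331}{55} \approx 42.382$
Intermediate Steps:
$u{\left(P,y \right)} = - \frac{7}{2} + \frac{1}{6 + y}$ ($u{\left(P,y \right)} = - \frac{7}{2} + \frac{1}{y + 6} = - \frac{7}{2} + \frac{1}{6 + y}$)
$M{\left(o,G \right)} = o + G o$
$M{\left(6,\frac{u{\left(3,5 \right)}}{2} - \frac{1}{-5} \right)} \left(-42 + g\right) = 6 \left(1 + \left(\frac{\frac{1}{2} \frac{1}{6 + 5} \left(-40 - 35\right)}{2} - \frac{1}{-5}\right)\right) \left(-42 + 28\right) = 6 \left(1 + \left(\frac{-40 - 35}{2 \cdot 11} \cdot \frac{1}{2} - - \frac{1}{5}\right)\right) \left(-14\right) = 6 \left(1 + \left(\frac{1}{2} \cdot \frac{1}{11} \left(-75\right) \frac{1}{2} + \frac{1}{5}\right)\right) \left(-14\right) = 6 \left(1 + \left(\left(- \frac{75}{22}\right) \frac{1}{2} + \frac{1}{5}\right)\right) \left(-14\right) = 6 \left(1 + \left(- \frac{75}{44} + \frac{1}{5}\right)\right) \left(-14\right) = 6 \left(1 - \frac{331}{220}\right) \left(-14\right) = 6 \left(- \frac{111}{220}\right) \left(-14\right) = \left(- \frac{333}{110}\right) \left(-14\right) = \frac{2331}{55}$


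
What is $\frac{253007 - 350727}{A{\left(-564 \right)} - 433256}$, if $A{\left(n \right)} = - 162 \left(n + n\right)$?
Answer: $\frac{2443}{6263} \approx 0.39007$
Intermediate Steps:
$A{\left(n \right)} = - 324 n$ ($A{\left(n \right)} = - 162 \cdot 2 n = - 324 n$)
$\frac{253007 - 350727}{A{\left(-564 \right)} - 433256} = \frac{253007 - 350727}{\left(-324\right) \left(-564\right) - 433256} = - \frac{97720}{182736 - 433256} = - \frac{97720}{-250520} = \left(-97720\right) \left(- \frac{1}{250520}\right) = \frac{2443}{6263}$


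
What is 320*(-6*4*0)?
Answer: 0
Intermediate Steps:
320*(-6*4*0) = 320*(-3*8*0) = 320*(-24*0) = 320*0 = 0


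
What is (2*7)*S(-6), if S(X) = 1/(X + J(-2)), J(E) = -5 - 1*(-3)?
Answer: -7/4 ≈ -1.7500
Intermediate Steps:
J(E) = -2 (J(E) = -5 + 3 = -2)
S(X) = 1/(-2 + X) (S(X) = 1/(X - 2) = 1/(-2 + X))
(2*7)*S(-6) = (2*7)/(-2 - 6) = 14/(-8) = 14*(-⅛) = -7/4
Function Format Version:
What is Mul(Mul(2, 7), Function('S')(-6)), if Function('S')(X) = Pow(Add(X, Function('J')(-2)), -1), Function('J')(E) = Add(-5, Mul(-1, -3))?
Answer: Rational(-7, 4) ≈ -1.7500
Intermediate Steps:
Function('J')(E) = -2 (Function('J')(E) = Add(-5, 3) = -2)
Function('S')(X) = Pow(Add(-2, X), -1) (Function('S')(X) = Pow(Add(X, -2), -1) = Pow(Add(-2, X), -1))
Mul(Mul(2, 7), Function('S')(-6)) = Mul(Mul(2, 7), Pow(Add(-2, -6), -1)) = Mul(14, Pow(-8, -1)) = Mul(14, Rational(-1, 8)) = Rational(-7, 4)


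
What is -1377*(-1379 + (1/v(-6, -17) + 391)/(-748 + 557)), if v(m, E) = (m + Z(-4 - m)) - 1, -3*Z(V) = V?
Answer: 8354172249/4393 ≈ 1.9017e+6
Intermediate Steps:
Z(V) = -V/3
v(m, E) = 1/3 + 4*m/3 (v(m, E) = (m - (-4 - m)/3) - 1 = (m + (4/3 + m/3)) - 1 = (4/3 + 4*m/3) - 1 = 1/3 + 4*m/3)
-1377*(-1379 + (1/v(-6, -17) + 391)/(-748 + 557)) = -1377*(-1379 + (1/(1/3 + (4/3)*(-6)) + 391)/(-748 + 557)) = -1377*(-1379 + (1/(1/3 - 8) + 391)/(-191)) = -1377*(-1379 + (1/(-23/3) + 391)*(-1/191)) = -1377*(-1379 + (-3/23 + 391)*(-1/191)) = -1377*(-1379 + (8990/23)*(-1/191)) = -1377*(-1379 - 8990/4393) = -1377*(-6066937/4393) = 8354172249/4393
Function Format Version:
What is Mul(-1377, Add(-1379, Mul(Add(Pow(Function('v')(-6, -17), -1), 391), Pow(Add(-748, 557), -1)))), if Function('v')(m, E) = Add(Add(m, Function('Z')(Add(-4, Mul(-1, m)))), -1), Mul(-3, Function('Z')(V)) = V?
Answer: Rational(8354172249, 4393) ≈ 1.9017e+6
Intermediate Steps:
Function('Z')(V) = Mul(Rational(-1, 3), V)
Function('v')(m, E) = Add(Rational(1, 3), Mul(Rational(4, 3), m)) (Function('v')(m, E) = Add(Add(m, Mul(Rational(-1, 3), Add(-4, Mul(-1, m)))), -1) = Add(Add(m, Add(Rational(4, 3), Mul(Rational(1, 3), m))), -1) = Add(Add(Rational(4, 3), Mul(Rational(4, 3), m)), -1) = Add(Rational(1, 3), Mul(Rational(4, 3), m)))
Mul(-1377, Add(-1379, Mul(Add(Pow(Function('v')(-6, -17), -1), 391), Pow(Add(-748, 557), -1)))) = Mul(-1377, Add(-1379, Mul(Add(Pow(Add(Rational(1, 3), Mul(Rational(4, 3), -6)), -1), 391), Pow(Add(-748, 557), -1)))) = Mul(-1377, Add(-1379, Mul(Add(Pow(Add(Rational(1, 3), -8), -1), 391), Pow(-191, -1)))) = Mul(-1377, Add(-1379, Mul(Add(Pow(Rational(-23, 3), -1), 391), Rational(-1, 191)))) = Mul(-1377, Add(-1379, Mul(Add(Rational(-3, 23), 391), Rational(-1, 191)))) = Mul(-1377, Add(-1379, Mul(Rational(8990, 23), Rational(-1, 191)))) = Mul(-1377, Add(-1379, Rational(-8990, 4393))) = Mul(-1377, Rational(-6066937, 4393)) = Rational(8354172249, 4393)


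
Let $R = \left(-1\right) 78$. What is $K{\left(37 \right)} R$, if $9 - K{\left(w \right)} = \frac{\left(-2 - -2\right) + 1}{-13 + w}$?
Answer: $- \frac{2795}{4} \approx -698.75$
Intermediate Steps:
$K{\left(w \right)} = 9 - \frac{1}{-13 + w}$ ($K{\left(w \right)} = 9 - \frac{\left(-2 - -2\right) + 1}{-13 + w} = 9 - \frac{\left(-2 + 2\right) + 1}{-13 + w} = 9 - \frac{0 + 1}{-13 + w} = 9 - 1 \frac{1}{-13 + w} = 9 - \frac{1}{-13 + w}$)
$R = -78$
$K{\left(37 \right)} R = \frac{-118 + 9 \cdot 37}{-13 + 37} \left(-78\right) = \frac{-118 + 333}{24} \left(-78\right) = \frac{1}{24} \cdot 215 \left(-78\right) = \frac{215}{24} \left(-78\right) = - \frac{2795}{4}$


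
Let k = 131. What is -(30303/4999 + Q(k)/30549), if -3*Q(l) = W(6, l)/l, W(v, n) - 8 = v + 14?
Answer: -363810314399/60016779243 ≈ -6.0618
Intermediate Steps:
W(v, n) = 22 + v (W(v, n) = 8 + (v + 14) = 8 + (14 + v) = 22 + v)
Q(l) = -28/(3*l) (Q(l) = -(22 + 6)/(3*l) = -28/(3*l))
-(30303/4999 + Q(k)/30549) = -(30303/4999 - 28/3/131/30549) = -(30303*(1/4999) - 28/3*1/131*(1/30549)) = -(30303/4999 - 28/393*1/30549) = -(30303/4999 - 28/12005757) = -1*363810314399/60016779243 = -363810314399/60016779243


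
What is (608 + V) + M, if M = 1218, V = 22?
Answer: 1848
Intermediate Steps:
(608 + V) + M = (608 + 22) + 1218 = 630 + 1218 = 1848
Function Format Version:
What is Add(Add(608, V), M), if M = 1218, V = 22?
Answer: 1848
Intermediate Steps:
Add(Add(608, V), M) = Add(Add(608, 22), 1218) = Add(630, 1218) = 1848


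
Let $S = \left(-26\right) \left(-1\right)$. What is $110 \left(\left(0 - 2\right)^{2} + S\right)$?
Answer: $3300$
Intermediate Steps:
$S = 26$
$110 \left(\left(0 - 2\right)^{2} + S\right) = 110 \left(\left(0 - 2\right)^{2} + 26\right) = 110 \left(\left(-2\right)^{2} + 26\right) = 110 \left(4 + 26\right) = 110 \cdot 30 = 3300$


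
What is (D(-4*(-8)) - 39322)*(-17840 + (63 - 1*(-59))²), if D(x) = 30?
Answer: 116147152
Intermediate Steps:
(D(-4*(-8)) - 39322)*(-17840 + (63 - 1*(-59))²) = (30 - 39322)*(-17840 + (63 - 1*(-59))²) = -39292*(-17840 + (63 + 59)²) = -39292*(-17840 + 122²) = -39292*(-17840 + 14884) = -39292*(-2956) = 116147152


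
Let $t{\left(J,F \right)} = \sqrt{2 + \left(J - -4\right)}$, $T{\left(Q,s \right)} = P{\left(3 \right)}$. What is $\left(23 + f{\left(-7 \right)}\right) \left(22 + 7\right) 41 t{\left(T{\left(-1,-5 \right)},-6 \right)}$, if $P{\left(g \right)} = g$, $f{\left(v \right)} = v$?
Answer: $57072$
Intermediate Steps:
$T{\left(Q,s \right)} = 3$
$t{\left(J,F \right)} = \sqrt{6 + J}$ ($t{\left(J,F \right)} = \sqrt{2 + \left(J + 4\right)} = \sqrt{2 + \left(4 + J\right)} = \sqrt{6 + J}$)
$\left(23 + f{\left(-7 \right)}\right) \left(22 + 7\right) 41 t{\left(T{\left(-1,-5 \right)},-6 \right)} = \left(23 - 7\right) \left(22 + 7\right) 41 \sqrt{6 + 3} = 16 \cdot 29 \cdot 41 \sqrt{9} = 464 \cdot 41 \cdot 3 = 19024 \cdot 3 = 57072$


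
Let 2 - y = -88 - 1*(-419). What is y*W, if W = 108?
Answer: -35532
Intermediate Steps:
y = -329 (y = 2 - (-88 - 1*(-419)) = 2 - (-88 + 419) = 2 - 1*331 = 2 - 331 = -329)
y*W = -329*108 = -35532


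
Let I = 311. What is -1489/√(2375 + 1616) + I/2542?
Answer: 311/2542 - 1489*√3991/3991 ≈ -23.447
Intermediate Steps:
-1489/√(2375 + 1616) + I/2542 = -1489/√(2375 + 1616) + 311/2542 = -1489*√3991/3991 + 311*(1/2542) = -1489*√3991/3991 + 311/2542 = 311/2542 - 1489*√3991/3991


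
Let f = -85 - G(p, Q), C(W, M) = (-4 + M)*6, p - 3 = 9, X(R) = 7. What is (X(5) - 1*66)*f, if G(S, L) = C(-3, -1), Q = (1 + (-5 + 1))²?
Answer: 3245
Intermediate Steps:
p = 12 (p = 3 + 9 = 12)
C(W, M) = -24 + 6*M
Q = 9 (Q = (1 - 4)² = (-3)² = 9)
G(S, L) = -30 (G(S, L) = -24 + 6*(-1) = -24 - 6 = -30)
f = -55 (f = -85 - 1*(-30) = -85 + 30 = -55)
(X(5) - 1*66)*f = (7 - 1*66)*(-55) = (7 - 66)*(-55) = -59*(-55) = 3245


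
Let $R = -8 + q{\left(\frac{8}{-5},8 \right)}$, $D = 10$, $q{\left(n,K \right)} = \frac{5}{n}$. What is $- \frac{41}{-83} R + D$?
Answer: $\frac{2991}{664} \approx 4.5045$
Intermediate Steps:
$R = - \frac{89}{8}$ ($R = -8 + \frac{5}{8 \frac{1}{-5}} = -8 + \frac{5}{8 \left(- \frac{1}{5}\right)} = -8 + \frac{5}{- \frac{8}{5}} = -8 + 5 \left(- \frac{5}{8}\right) = -8 - \frac{25}{8} = - \frac{89}{8} \approx -11.125$)
$- \frac{41}{-83} R + D = - \frac{41}{-83} \left(- \frac{89}{8}\right) + 10 = \left(-41\right) \left(- \frac{1}{83}\right) \left(- \frac{89}{8}\right) + 10 = \frac{41}{83} \left(- \frac{89}{8}\right) + 10 = - \frac{3649}{664} + 10 = \frac{2991}{664}$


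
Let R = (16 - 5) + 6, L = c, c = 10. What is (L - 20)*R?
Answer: -170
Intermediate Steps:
L = 10
R = 17 (R = 11 + 6 = 17)
(L - 20)*R = (10 - 20)*17 = -10*17 = -170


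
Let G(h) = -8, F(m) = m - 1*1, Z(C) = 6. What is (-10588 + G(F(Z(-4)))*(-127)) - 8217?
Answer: -17789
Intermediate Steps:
F(m) = -1 + m (F(m) = m - 1 = -1 + m)
(-10588 + G(F(Z(-4)))*(-127)) - 8217 = (-10588 - 8*(-127)) - 8217 = (-10588 + 1016) - 8217 = -9572 - 8217 = -17789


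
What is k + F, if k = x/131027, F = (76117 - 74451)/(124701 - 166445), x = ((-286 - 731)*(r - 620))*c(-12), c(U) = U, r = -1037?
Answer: -422183313907/2734795544 ≈ -154.37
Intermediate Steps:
x = -20222028 (x = ((-286 - 731)*(-1037 - 620))*(-12) = -1017*(-1657)*(-12) = 1685169*(-12) = -20222028)
F = -833/20872 (F = 1666/(-41744) = 1666*(-1/41744) = -833/20872 ≈ -0.039910)
k = -20222028/131027 ≈ -154.33
k + F = -20222028/131027 - 833/20872 = -422183313907/2734795544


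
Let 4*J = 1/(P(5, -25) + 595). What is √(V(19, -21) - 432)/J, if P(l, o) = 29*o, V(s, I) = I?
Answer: -520*I*√453 ≈ -11068.0*I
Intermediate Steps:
J = -1/520 (J = 1/(4*(29*(-25) + 595)) = 1/(4*(-725 + 595)) = (¼)/(-130) = (¼)*(-1/130) = -1/520 ≈ -0.0019231)
√(V(19, -21) - 432)/J = √(-21 - 432)/(-1/520) = √(-453)*(-520) = (I*√453)*(-520) = -520*I*√453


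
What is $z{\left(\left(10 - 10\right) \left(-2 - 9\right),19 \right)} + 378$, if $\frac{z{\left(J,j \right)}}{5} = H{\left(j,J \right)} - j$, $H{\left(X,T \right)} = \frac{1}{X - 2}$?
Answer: $\frac{4816}{17} \approx 283.29$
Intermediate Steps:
$H{\left(X,T \right)} = \frac{1}{-2 + X}$
$z{\left(J,j \right)} = - 5 j + \frac{5}{-2 + j}$ ($z{\left(J,j \right)} = 5 \left(\frac{1}{-2 + j} - j\right) = - 5 j + \frac{5}{-2 + j}$)
$z{\left(\left(10 - 10\right) \left(-2 - 9\right),19 \right)} + 378 = \frac{5 \left(1 - 19 \left(-2 + 19\right)\right)}{-2 + 19} + 378 = \frac{5 \left(1 - 19 \cdot 17\right)}{17} + 378 = 5 \cdot \frac{1}{17} \left(1 - 323\right) + 378 = 5 \cdot \frac{1}{17} \left(-322\right) + 378 = - \frac{1610}{17} + 378 = \frac{4816}{17}$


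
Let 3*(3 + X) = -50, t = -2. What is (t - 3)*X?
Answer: 295/3 ≈ 98.333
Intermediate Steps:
X = -59/3 (X = -3 + (1/3)*(-50) = -3 - 50/3 = -59/3 ≈ -19.667)
(t - 3)*X = (-2 - 3)*(-59/3) = -5*(-59/3) = 295/3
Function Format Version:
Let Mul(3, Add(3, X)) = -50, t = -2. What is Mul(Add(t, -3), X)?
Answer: Rational(295, 3) ≈ 98.333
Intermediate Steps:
X = Rational(-59, 3) (X = Add(-3, Mul(Rational(1, 3), -50)) = Add(-3, Rational(-50, 3)) = Rational(-59, 3) ≈ -19.667)
Mul(Add(t, -3), X) = Mul(Add(-2, -3), Rational(-59, 3)) = Mul(-5, Rational(-59, 3)) = Rational(295, 3)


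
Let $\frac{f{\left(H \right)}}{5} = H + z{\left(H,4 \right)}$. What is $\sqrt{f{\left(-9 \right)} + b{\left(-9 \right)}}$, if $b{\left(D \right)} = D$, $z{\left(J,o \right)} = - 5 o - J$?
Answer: $i \sqrt{109} \approx 10.44 i$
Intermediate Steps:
$z{\left(J,o \right)} = - J - 5 o$
$f{\left(H \right)} = -100$ ($f{\left(H \right)} = 5 \left(H - \left(20 + H\right)\right) = 5 \left(-20\right) = -100$)
$\sqrt{f{\left(-9 \right)} + b{\left(-9 \right)}} = \sqrt{-100 - 9} = \sqrt{-109} = i \sqrt{109}$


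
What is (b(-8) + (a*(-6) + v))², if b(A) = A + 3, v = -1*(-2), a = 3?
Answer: 441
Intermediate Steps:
v = 2
b(A) = 3 + A
(b(-8) + (a*(-6) + v))² = ((3 - 8) + (3*(-6) + 2))² = (-5 + (-18 + 2))² = (-5 - 16)² = (-21)² = 441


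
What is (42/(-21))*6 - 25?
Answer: -37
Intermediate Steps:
(42/(-21))*6 - 25 = (42*(-1/21))*6 - 25 = -2*6 - 25 = -12 - 25 = -37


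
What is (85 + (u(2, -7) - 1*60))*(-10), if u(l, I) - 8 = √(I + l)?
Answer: -330 - 10*I*√5 ≈ -330.0 - 22.361*I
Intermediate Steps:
u(l, I) = 8 + √(I + l)
(85 + (u(2, -7) - 1*60))*(-10) = (85 + ((8 + √(-7 + 2)) - 1*60))*(-10) = (85 + ((8 + √(-5)) - 60))*(-10) = (85 + ((8 + I*√5) - 60))*(-10) = (85 + (-52 + I*√5))*(-10) = (33 + I*√5)*(-10) = -330 - 10*I*√5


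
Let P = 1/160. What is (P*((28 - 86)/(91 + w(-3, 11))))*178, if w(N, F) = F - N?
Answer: -2581/4200 ≈ -0.61452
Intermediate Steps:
P = 1/160 ≈ 0.0062500
(P*((28 - 86)/(91 + w(-3, 11))))*178 = (((28 - 86)/(91 + (11 - 1*(-3))))/160)*178 = ((-58/(91 + (11 + 3)))/160)*178 = ((-58/(91 + 14))/160)*178 = ((-58/105)/160)*178 = ((-58*1/105)/160)*178 = ((1/160)*(-58/105))*178 = -29/8400*178 = -2581/4200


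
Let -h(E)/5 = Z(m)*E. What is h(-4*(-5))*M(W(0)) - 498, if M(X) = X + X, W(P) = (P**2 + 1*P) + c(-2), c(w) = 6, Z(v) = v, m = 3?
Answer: -4098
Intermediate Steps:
h(E) = -15*E
W(P) = 6 + P + P**2 (W(P) = (P**2 + 1*P) + 6 = (P**2 + P) + 6 = (P + P**2) + 6 = 6 + P + P**2)
M(X) = 2*X
h(-4*(-5))*M(W(0)) - 498 = (-(-60)*(-5))*(2*(6 + 0 + 0**2)) - 498 = (-15*20)*(2*(6 + 0 + 0)) - 498 = -600*6 - 498 = -300*12 - 498 = -3600 - 498 = -4098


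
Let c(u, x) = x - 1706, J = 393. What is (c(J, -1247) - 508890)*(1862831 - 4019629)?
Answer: 1103941958714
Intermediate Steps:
c(u, x) = -1706 + x
(c(J, -1247) - 508890)*(1862831 - 4019629) = ((-1706 - 1247) - 508890)*(1862831 - 4019629) = (-2953 - 508890)*(-2156798) = -511843*(-2156798) = 1103941958714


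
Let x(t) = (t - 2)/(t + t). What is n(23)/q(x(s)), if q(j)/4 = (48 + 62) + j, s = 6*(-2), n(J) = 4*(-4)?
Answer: -48/1327 ≈ -0.036172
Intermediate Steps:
n(J) = -16
s = -12
x(t) = (-2 + t)/(2*t) (x(t) = (-2 + t)/((2*t)) = (-2 + t)*(1/(2*t)) = (-2 + t)/(2*t))
q(j) = 440 + 4*j (q(j) = 4*((48 + 62) + j) = 4*(110 + j) = 440 + 4*j)
n(23)/q(x(s)) = -16/(440 + 4*((1/2)*(-2 - 12)/(-12))) = -16/(440 + 4*((1/2)*(-1/12)*(-14))) = -16/(440 + 4*(7/12)) = -16/(440 + 7/3) = -16/1327/3 = -16*3/1327 = -48/1327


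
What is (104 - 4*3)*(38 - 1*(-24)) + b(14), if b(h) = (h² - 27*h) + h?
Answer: 5536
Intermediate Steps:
b(h) = h² - 26*h
(104 - 4*3)*(38 - 1*(-24)) + b(14) = (104 - 4*3)*(38 - 1*(-24)) + 14*(-26 + 14) = (104 - 12)*(38 + 24) + 14*(-12) = 92*62 - 168 = 5704 - 168 = 5536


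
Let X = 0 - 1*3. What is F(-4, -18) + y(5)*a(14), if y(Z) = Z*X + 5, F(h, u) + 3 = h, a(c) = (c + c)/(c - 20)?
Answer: 119/3 ≈ 39.667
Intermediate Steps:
X = -3 (X = 0 - 3 = -3)
a(c) = 2*c/(-20 + c) (a(c) = (2*c)/(-20 + c) = 2*c/(-20 + c))
F(h, u) = -3 + h
y(Z) = 5 - 3*Z (y(Z) = Z*(-3) + 5 = -3*Z + 5 = 5 - 3*Z)
F(-4, -18) + y(5)*a(14) = (-3 - 4) + (5 - 3*5)*(2*14/(-20 + 14)) = -7 + (5 - 15)*(2*14/(-6)) = -7 - 20*14*(-1)/6 = -7 - 10*(-14/3) = -7 + 140/3 = 119/3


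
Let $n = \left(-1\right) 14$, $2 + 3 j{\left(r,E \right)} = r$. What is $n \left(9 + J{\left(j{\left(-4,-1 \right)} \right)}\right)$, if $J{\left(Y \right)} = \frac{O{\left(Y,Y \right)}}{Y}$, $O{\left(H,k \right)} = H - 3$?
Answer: $-161$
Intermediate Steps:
$j{\left(r,E \right)} = - \frac{2}{3} + \frac{r}{3}$
$n = -14$
$O{\left(H,k \right)} = -3 + H$ ($O{\left(H,k \right)} = H - 3 = -3 + H$)
$J{\left(Y \right)} = \frac{-3 + Y}{Y}$
$n \left(9 + J{\left(j{\left(-4,-1 \right)} \right)}\right) = - 14 \left(9 + \frac{-3 + \left(- \frac{2}{3} + \frac{1}{3} \left(-4\right)\right)}{- \frac{2}{3} + \frac{1}{3} \left(-4\right)}\right) = - 14 \left(9 + \frac{-3 - 2}{- \frac{2}{3} - \frac{4}{3}}\right) = - 14 \left(9 + \frac{-3 - 2}{-2}\right) = - 14 \left(9 - - \frac{5}{2}\right) = - 14 \left(9 + \frac{5}{2}\right) = \left(-14\right) \frac{23}{2} = -161$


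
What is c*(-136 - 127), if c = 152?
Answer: -39976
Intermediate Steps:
c*(-136 - 127) = 152*(-136 - 127) = 152*(-263) = -39976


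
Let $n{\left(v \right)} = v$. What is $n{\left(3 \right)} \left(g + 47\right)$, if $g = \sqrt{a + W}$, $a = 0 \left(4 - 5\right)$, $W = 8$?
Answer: $141 + 6 \sqrt{2} \approx 149.49$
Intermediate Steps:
$a = 0$ ($a = 0 \left(-1\right) = 0$)
$g = 2 \sqrt{2}$ ($g = \sqrt{0 + 8} = \sqrt{8} = 2 \sqrt{2} \approx 2.8284$)
$n{\left(3 \right)} \left(g + 47\right) = 3 \left(2 \sqrt{2} + 47\right) = 3 \left(47 + 2 \sqrt{2}\right) = 141 + 6 \sqrt{2}$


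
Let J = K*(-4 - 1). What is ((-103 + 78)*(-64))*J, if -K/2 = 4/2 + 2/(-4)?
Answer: 24000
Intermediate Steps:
K = -3 (K = -2*(4/2 + 2/(-4)) = -2*(4*(½) + 2*(-¼)) = -2*(2 - ½) = -2*3/2 = -3)
J = 15 (J = -3*(-4 - 1) = -3*(-5) = 15)
((-103 + 78)*(-64))*J = ((-103 + 78)*(-64))*15 = -25*(-64)*15 = 1600*15 = 24000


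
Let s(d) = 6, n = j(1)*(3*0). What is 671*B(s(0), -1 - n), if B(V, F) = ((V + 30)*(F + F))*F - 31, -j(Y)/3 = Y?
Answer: 27511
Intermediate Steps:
j(Y) = -3*Y
n = 0 (n = (-3*1)*(3*0) = -3*0 = 0)
B(V, F) = -31 + 2*F²*(30 + V) (B(V, F) = ((30 + V)*(2*F))*F - 31 = (2*F*(30 + V))*F - 31 = 2*F²*(30 + V) - 31 = -31 + 2*F²*(30 + V))
671*B(s(0), -1 - n) = 671*(-31 + 60*(-1 - 1*0)² + 2*6*(-1 - 1*0)²) = 671*(-31 + 60*(-1 + 0)² + 2*6*(-1 + 0)²) = 671*(-31 + 60*(-1)² + 2*6*(-1)²) = 671*(-31 + 60*1 + 2*6*1) = 671*(-31 + 60 + 12) = 671*41 = 27511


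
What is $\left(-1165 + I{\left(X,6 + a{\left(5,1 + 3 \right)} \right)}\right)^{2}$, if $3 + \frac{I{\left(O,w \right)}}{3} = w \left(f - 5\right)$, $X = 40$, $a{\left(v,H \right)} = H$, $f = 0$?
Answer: $1752976$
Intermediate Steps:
$I{\left(O,w \right)} = -9 - 15 w$ ($I{\left(O,w \right)} = -9 + 3 w \left(0 - 5\right) = -9 + 3 w \left(-5\right) = -9 + 3 \left(- 5 w\right) = -9 - 15 w$)
$\left(-1165 + I{\left(X,6 + a{\left(5,1 + 3 \right)} \right)}\right)^{2} = \left(-1165 - \left(9 + 15 \left(6 + \left(1 + 3\right)\right)\right)\right)^{2} = \left(-1165 - \left(9 + 15 \left(6 + 4\right)\right)\right)^{2} = \left(-1165 - 159\right)^{2} = \left(-1324\right)^{2} = 1752976$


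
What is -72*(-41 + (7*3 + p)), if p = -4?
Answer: 1728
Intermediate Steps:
-72*(-41 + (7*3 + p)) = -72*(-41 + (7*3 - 4)) = -72*(-41 + (21 - 4)) = -72*(-41 + 17) = -72*(-24) = 1728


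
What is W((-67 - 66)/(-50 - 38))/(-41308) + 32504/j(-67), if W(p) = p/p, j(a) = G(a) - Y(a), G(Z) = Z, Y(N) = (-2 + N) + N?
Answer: 58377181/123924 ≈ 471.07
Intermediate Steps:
Y(N) = -2 + 2*N
j(a) = 2 - a (j(a) = a - (-2 + 2*a) = a + (2 - 2*a) = 2 - a)
W(p) = 1
W((-67 - 66)/(-50 - 38))/(-41308) + 32504/j(-67) = 1/(-41308) + 32504/(2 - 1*(-67)) = 1*(-1/41308) + 32504/(2 + 67) = -1/41308 + 32504/69 = 58377181/123924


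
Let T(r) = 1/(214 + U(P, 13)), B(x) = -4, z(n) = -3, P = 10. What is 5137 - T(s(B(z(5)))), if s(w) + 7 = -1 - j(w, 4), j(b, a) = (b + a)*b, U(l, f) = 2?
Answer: 1109591/216 ≈ 5137.0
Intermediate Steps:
j(b, a) = b*(a + b) (j(b, a) = (a + b)*b = b*(a + b))
s(w) = -8 - w*(4 + w) (s(w) = -7 + (-1 - w*(4 + w)) = -8 - w*(4 + w))
T(r) = 1/216 (T(r) = 1/(214 + 2) = 1/216)
5137 - T(s(B(z(5)))) = 5137 - 1*1/216 = 5137 - 1/216 = 1109591/216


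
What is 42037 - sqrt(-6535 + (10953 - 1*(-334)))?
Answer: 42037 - 12*sqrt(33) ≈ 41968.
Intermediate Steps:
42037 - sqrt(-6535 + (10953 - 1*(-334))) = 42037 - sqrt(-6535 + (10953 + 334)) = 42037 - sqrt(-6535 + 11287) = 42037 - sqrt(4752) = 42037 - 12*sqrt(33)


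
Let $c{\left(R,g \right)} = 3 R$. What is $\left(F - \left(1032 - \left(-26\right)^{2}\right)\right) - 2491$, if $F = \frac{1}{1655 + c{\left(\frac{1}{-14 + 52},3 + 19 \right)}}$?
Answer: $- \frac{179056333}{62893} \approx -2847.0$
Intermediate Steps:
$F = \frac{38}{62893}$ ($F = \frac{1}{1655 + \frac{3}{-14 + 52}} = \frac{1}{1655 + \frac{3}{38}} = \frac{1}{\frac{62893}{38}} = \frac{38}{62893} \approx 0.0006042$)
$\left(F - \left(1032 - \left(-26\right)^{2}\right)\right) - 2491 = \left(\frac{38}{62893} - \left(1032 - \left(-26\right)^{2}\right)\right) - 2491 = \left(\frac{38}{62893} + \left(-1032 + 676\right)\right) - 2491 = \left(\frac{38}{62893} - 356\right) - 2491 = - \frac{22389870}{62893} - 2491 = - \frac{179056333}{62893}$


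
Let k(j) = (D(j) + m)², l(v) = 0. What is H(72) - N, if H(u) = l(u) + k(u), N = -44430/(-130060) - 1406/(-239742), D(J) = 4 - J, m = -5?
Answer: 437241804857/82054854 ≈ 5328.7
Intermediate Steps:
k(j) = (-1 - j)² (k(j) = ((4 - j) - 5)² = (-1 - j)²)
N = 28512109/82054854 (N = -44430*(-1/130060) - 1406*(-1/239742) = 4443/13006 + 37/6309 = 28512109/82054854 ≈ 0.34748)
H(u) = (1 + u)² (H(u) = 0 + (1 + u)² = (1 + u)²)
H(72) - N = (1 + 72)² - 1*28512109/82054854 = 73² - 28512109/82054854 = 5329 - 28512109/82054854 = 437241804857/82054854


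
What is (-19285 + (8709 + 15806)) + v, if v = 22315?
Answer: 27545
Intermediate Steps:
(-19285 + (8709 + 15806)) + v = (-19285 + (8709 + 15806)) + 22315 = (-19285 + 24515) + 22315 = 5230 + 22315 = 27545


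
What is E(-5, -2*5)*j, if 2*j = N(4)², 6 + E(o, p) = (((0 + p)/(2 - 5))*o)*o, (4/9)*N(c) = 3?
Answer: 7047/4 ≈ 1761.8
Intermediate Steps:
N(c) = 27/4 (N(c) = (9/4)*3 = 27/4)
E(o, p) = -6 - p*o²/3 (E(o, p) = -6 + (((0 + p)/(2 - 5))*o)*o = -6 + ((p/(-3))*o)*o = -6 + ((p*(-⅓))*o)*o = -6 + ((-p/3)*o)*o = -6 + (-o*p/3)*o = -6 - p*o²/3)
j = 729/32 (j = (27/4)²/2 = (½)*(729/16) = 729/32 ≈ 22.781)
E(-5, -2*5)*j = (-6 - ⅓*(-2*5)*(-5)²)*(729/32) = (-6 - ⅓*(-10)*25)*(729/32) = (-6 + 250/3)*(729/32) = (232/3)*(729/32) = 7047/4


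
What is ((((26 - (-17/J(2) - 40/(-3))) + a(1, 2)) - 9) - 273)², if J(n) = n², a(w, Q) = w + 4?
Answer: 9740641/144 ≈ 67643.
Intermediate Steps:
a(w, Q) = 4 + w
((((26 - (-17/J(2) - 40/(-3))) + a(1, 2)) - 9) - 273)² = ((((26 - (-17/(2²) - 40/(-3))) + (4 + 1)) - 9) - 273)² = ((((26 - (-17/4 - 40*(-⅓))) + 5) - 9) - 273)² = ((((26 - (-17*¼ + 40/3)) + 5) - 9) - 273)² = ((((26 - (-17/4 + 40/3)) + 5) - 9) - 273)² = ((((26 - 1*109/12) + 5) - 9) - 273)² = ((((26 - 109/12) + 5) - 9) - 273)² = (((203/12 + 5) - 9) - 273)² = ((263/12 - 9) - 273)² = (155/12 - 273)² = (-3121/12)² = 9740641/144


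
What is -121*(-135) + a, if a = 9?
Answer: 16344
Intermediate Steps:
-121*(-135) + a = -121*(-135) + 9 = 16335 + 9 = 16344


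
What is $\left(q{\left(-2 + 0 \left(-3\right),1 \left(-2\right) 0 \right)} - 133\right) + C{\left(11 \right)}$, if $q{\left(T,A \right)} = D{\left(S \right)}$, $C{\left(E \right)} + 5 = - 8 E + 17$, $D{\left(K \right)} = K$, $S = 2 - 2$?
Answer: $-209$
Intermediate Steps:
$S = 0$ ($S = 2 - 2 = 0$)
$C{\left(E \right)} = 12 - 8 E$ ($C{\left(E \right)} = -5 - \left(-17 + 8 E\right) = 12 - 8 E$)
$q{\left(T,A \right)} = 0$
$\left(q{\left(-2 + 0 \left(-3\right),1 \left(-2\right) 0 \right)} - 133\right) + C{\left(11 \right)} = \left(0 - 133\right) + \left(12 - 88\right) = -133 + \left(12 - 88\right) = -133 - 76 = -209$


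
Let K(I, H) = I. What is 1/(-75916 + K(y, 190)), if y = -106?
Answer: -1/76022 ≈ -1.3154e-5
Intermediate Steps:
1/(-75916 + K(y, 190)) = 1/(-75916 - 106) = 1/(-76022) = -1/76022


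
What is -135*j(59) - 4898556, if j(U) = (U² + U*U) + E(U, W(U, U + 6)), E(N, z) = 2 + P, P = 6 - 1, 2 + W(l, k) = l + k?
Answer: -5839371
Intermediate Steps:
W(l, k) = -2 + k + l (W(l, k) = -2 + (l + k) = -2 + (k + l) = -2 + k + l)
P = 5
E(N, z) = 7 (E(N, z) = 2 + 5 = 7)
j(U) = 7 + 2*U² (j(U) = (U² + U*U) + 7 = (U² + U²) + 7 = 2*U² + 7 = 7 + 2*U²)
-135*j(59) - 4898556 = -135*(7 + 2*59²) - 4898556 = -135*(7 + 2*3481) - 4898556 = -135*(7 + 6962) - 4898556 = -135*6969 - 4898556 = -940815 - 4898556 = -5839371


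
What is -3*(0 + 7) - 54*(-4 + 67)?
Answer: -3423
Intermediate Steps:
-3*(0 + 7) - 54*(-4 + 67) = -3*7 - 54*63 = -21 - 3402 = -3423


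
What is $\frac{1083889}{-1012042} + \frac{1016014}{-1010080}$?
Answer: $- \frac{530765860427}{255560845840} \approx -2.0769$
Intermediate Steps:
$\frac{1083889}{-1012042} + \frac{1016014}{-1010080} = 1083889 \left(- \frac{1}{1012042}\right) + 1016014 \left(- \frac{1}{1010080}\right) = - \frac{1083889}{1012042} - \frac{508007}{505040} = - \frac{530765860427}{255560845840}$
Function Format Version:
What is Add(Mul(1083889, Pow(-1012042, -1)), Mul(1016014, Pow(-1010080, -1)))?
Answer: Rational(-530765860427, 255560845840) ≈ -2.0769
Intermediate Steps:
Add(Mul(1083889, Pow(-1012042, -1)), Mul(1016014, Pow(-1010080, -1))) = Add(Mul(1083889, Rational(-1, 1012042)), Mul(1016014, Rational(-1, 1010080))) = Add(Rational(-1083889, 1012042), Rational(-508007, 505040)) = Rational(-530765860427, 255560845840)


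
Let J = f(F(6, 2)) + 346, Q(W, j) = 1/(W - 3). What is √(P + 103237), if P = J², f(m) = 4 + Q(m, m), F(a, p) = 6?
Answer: √2033734/3 ≈ 475.36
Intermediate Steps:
Q(W, j) = 1/(-3 + W)
f(m) = 4 + 1/(-3 + m)
J = 1051/3 (J = (-11 + 4*6)/(-3 + 6) + 346 = (-11 + 24)/3 + 346 = (⅓)*13 + 346 = 13/3 + 346 = 1051/3 ≈ 350.33)
P = 1104601/9 (P = (1051/3)² = 1104601/9 ≈ 1.2273e+5)
√(P + 103237) = √(1104601/9 + 103237) = √(2033734/9) = √2033734/3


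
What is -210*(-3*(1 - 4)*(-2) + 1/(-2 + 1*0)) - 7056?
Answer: -3171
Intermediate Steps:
-210*(-3*(1 - 4)*(-2) + 1/(-2 + 1*0)) - 7056 = -210*(-(-9)*(-2) + 1/(-2 + 0)) - 7056 = -210*(-3*6 + 1/(-2)) - 7056 = -210*(-18 - 1/2) - 7056 = -210*(-37/2) - 7056 = 3885 - 7056 = -3171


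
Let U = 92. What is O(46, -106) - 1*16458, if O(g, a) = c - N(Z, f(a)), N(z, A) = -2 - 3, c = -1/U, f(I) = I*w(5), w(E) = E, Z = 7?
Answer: -1513677/92 ≈ -16453.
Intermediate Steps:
f(I) = 5*I (f(I) = I*5 = 5*I)
c = -1/92 ≈ -0.010870
N(z, A) = -5
O(g, a) = 459/92 (O(g, a) = -1/92 - 1*(-5) = -1/92 + 5 = 459/92)
O(46, -106) - 1*16458 = 459/92 - 1*16458 = 459/92 - 16458 = -1513677/92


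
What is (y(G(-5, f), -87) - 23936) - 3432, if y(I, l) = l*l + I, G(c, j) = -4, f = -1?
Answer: -19803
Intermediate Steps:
y(I, l) = I + l² (y(I, l) = l² + I = I + l²)
(y(G(-5, f), -87) - 23936) - 3432 = ((-4 + (-87)²) - 23936) - 3432 = ((-4 + 7569) - 23936) - 3432 = (7565 - 23936) - 3432 = -16371 - 3432 = -19803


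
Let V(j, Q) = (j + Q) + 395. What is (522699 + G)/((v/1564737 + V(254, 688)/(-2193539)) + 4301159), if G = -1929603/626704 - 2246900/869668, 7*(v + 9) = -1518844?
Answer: 10125138619062966861369400449/83318126655287982149222388016 ≈ 0.12152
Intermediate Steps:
v = -1518907/7 (v = -9 + (⅐)*(-1518844) = -9 - 1518844/7 = -1518907/7 ≈ -2.1699e+5)
V(j, Q) = 395 + Q + j (V(j, Q) = (Q + j) + 395 = 395 + Q + j)
G = -59351061527/10481238736 (G = -1929603*1/626704 - 2246900*1/869668 = -148431/48208 - 561725/217417 = -59351061527/10481238736 ≈ -5.6626)
(522699 + G)/((v/1564737 + V(254, 688)/(-2193539)) + 4301159) = (522699 - 59351061527/10481238736)/((-1518907/7/1564737 + (395 + 688 + 254)/(-2193539)) + 4301159) = 5478473655006937/(10481238736*((-1518907/7*1/1564737 + 1337*(-1/2193539)) + 4301159)) = 5478473655006937/(10481238736*((-1518907/10953159 - 1337/2193539) + 4301159)) = 5478473655006937/(10481238736*(-3346426115456/24026181439701 + 4301159)) = 5478473655006937/(10481238736*(103340423188576798003/24026181439701)) = (5478473655006937/10481238736)*(24026181439701/103340423188576798003) = 10125138619062966861369400449/83318126655287982149222388016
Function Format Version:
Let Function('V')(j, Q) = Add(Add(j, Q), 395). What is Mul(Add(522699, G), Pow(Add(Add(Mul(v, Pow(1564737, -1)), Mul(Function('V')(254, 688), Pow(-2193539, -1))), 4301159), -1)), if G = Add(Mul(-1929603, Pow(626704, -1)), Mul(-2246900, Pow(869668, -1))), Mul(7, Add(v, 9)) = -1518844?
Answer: Rational(10125138619062966861369400449, 83318126655287982149222388016) ≈ 0.12152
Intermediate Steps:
v = Rational(-1518907, 7) (v = Add(-9, Mul(Rational(1, 7), -1518844)) = Add(-9, Rational(-1518844, 7)) = Rational(-1518907, 7) ≈ -2.1699e+5)
Function('V')(j, Q) = Add(395, Q, j) (Function('V')(j, Q) = Add(Add(Q, j), 395) = Add(395, Q, j))
G = Rational(-59351061527, 10481238736) (G = Add(Mul(-1929603, Rational(1, 626704)), Mul(-2246900, Rational(1, 869668))) = Add(Rational(-148431, 48208), Rational(-561725, 217417)) = Rational(-59351061527, 10481238736) ≈ -5.6626)
Mul(Add(522699, G), Pow(Add(Add(Mul(v, Pow(1564737, -1)), Mul(Function('V')(254, 688), Pow(-2193539, -1))), 4301159), -1)) = Mul(Add(522699, Rational(-59351061527, 10481238736)), Pow(Add(Add(Mul(Rational(-1518907, 7), Pow(1564737, -1)), Mul(Add(395, 688, 254), Pow(-2193539, -1))), 4301159), -1)) = Mul(Rational(5478473655006937, 10481238736), Pow(Add(Add(Mul(Rational(-1518907, 7), Rational(1, 1564737)), Mul(1337, Rational(-1, 2193539))), 4301159), -1)) = Mul(Rational(5478473655006937, 10481238736), Pow(Add(Add(Rational(-1518907, 10953159), Rational(-1337, 2193539)), 4301159), -1)) = Mul(Rational(5478473655006937, 10481238736), Pow(Add(Rational(-3346426115456, 24026181439701), 4301159), -1)) = Mul(Rational(5478473655006937, 10481238736), Pow(Rational(103340423188576798003, 24026181439701), -1)) = Mul(Rational(5478473655006937, 10481238736), Rational(24026181439701, 103340423188576798003)) = Rational(10125138619062966861369400449, 83318126655287982149222388016)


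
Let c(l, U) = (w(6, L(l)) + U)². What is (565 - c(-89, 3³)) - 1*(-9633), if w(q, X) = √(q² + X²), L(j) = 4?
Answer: 9417 - 108*√13 ≈ 9027.6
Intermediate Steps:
w(q, X) = √(X² + q²)
c(l, U) = (U + 2*√13)² (c(l, U) = (√(4² + 6²) + U)² = (√(16 + 36) + U)² = (√52 + U)² = (2*√13 + U)² = (U + 2*√13)²)
(565 - c(-89, 3³)) - 1*(-9633) = (565 - (3³ + 2*√13)²) - 1*(-9633) = (565 - (27 + 2*√13)²) + 9633 = 10198 - (27 + 2*√13)²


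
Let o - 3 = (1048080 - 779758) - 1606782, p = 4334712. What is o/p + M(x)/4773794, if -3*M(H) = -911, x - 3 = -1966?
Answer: -3194100844157/10346511068664 ≈ -0.30871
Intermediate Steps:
x = -1963 (x = 3 - 1966 = -1963)
M(H) = 911/3 (M(H) = -⅓*(-911) = 911/3)
o = -1338457 (o = 3 + ((1048080 - 779758) - 1606782) = 3 + (268322 - 1606782) = 3 - 1338460 = -1338457)
o/p + M(x)/4773794 = -1338457/4334712 + (911/3)/4773794 = -1338457*1/4334712 + (911/3)*(1/4773794) = -1338457/4334712 + 911/14321382 = -3194100844157/10346511068664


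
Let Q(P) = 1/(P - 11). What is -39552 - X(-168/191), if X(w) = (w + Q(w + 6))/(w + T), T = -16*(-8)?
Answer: -215688401947/5453288 ≈ -39552.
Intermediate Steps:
Q(P) = 1/(-11 + P)
T = 128
X(w) = (w + 1/(-5 + w))/(128 + w) (X(w) = (w + 1/(-11 + (w + 6)))/(w + 128) = (w + 1/(-11 + (6 + w)))/(128 + w) = (w + 1/(-5 + w))/(128 + w))
-39552 - X(-168/191) = -39552 - (1 + (-168/191)*(-5 - 168/191))/((-5 - 168/191)*(128 - 168/191)) = -39552 - (1 + (-168*1/191)*(-5 - 168*1/191))/((-5 - 168*1/191)*(128 - 168*1/191)) = -39552 - (1 - 168*(-5 - 168/191)/191)/((-5 - 168/191)*(128 - 168/191)) = -39552 - (1 - 168/191*(-1123/191))/((-1123/191)*24280/191) = -39552 - (-191)*191*(1 + 188664/36481)/(1123*24280) = -39552 - (-191)*191*225145/(1123*24280*36481) = -39552 - 1*(-45029/5453288) = -39552 + 45029/5453288 = -215688401947/5453288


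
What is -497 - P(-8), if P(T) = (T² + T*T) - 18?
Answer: -607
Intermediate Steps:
P(T) = -18 + 2*T² (P(T) = (T² + T²) - 18 = 2*T² - 18 = -18 + 2*T²)
-497 - P(-8) = -497 - (-18 + 2*(-8)²) = -497 - (-18 + 2*64) = -497 - (-18 + 128) = -497 - 1*110 = -497 - 110 = -607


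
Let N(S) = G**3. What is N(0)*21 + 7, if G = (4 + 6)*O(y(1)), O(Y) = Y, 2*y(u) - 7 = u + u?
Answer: 1913632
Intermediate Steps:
y(u) = 7/2 + u (y(u) = 7/2 + (u + u)/2 = 7/2 + (2*u)/2 = 7/2 + u)
G = 45 (G = (4 + 6)*(7/2 + 1) = 10*(9/2) = 45)
N(S) = 91125 (N(S) = 45**3 = 91125)
N(0)*21 + 7 = 91125*21 + 7 = 1913625 + 7 = 1913632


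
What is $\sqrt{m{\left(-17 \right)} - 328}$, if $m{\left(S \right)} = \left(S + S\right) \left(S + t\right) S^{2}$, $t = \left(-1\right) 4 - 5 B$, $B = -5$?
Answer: $4 i \sqrt{2477} \approx 199.08 i$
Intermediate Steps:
$t = 21$ ($t = \left(-1\right) 4 - -25 = -4 + 25 = 21$)
$m{\left(S \right)} = 2 S^{3} \left(21 + S\right)$ ($m{\left(S \right)} = \left(S + S\right) \left(S + 21\right) S^{2} = 2 S \left(21 + S\right) S^{2} = 2 S^{3} \left(21 + S\right)$)
$\sqrt{m{\left(-17 \right)} - 328} = \sqrt{2 \left(-17\right)^{3} \left(21 - 17\right) - 328} = \sqrt{2 \left(-4913\right) 4 - 328} = \sqrt{-39304 - 328} = \sqrt{-39632} = 4 i \sqrt{2477}$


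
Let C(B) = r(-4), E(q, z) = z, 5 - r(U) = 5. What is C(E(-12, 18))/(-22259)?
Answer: 0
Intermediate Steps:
r(U) = 0 (r(U) = 5 - 1*5 = 5 - 5 = 0)
C(B) = 0
C(E(-12, 18))/(-22259) = 0/(-22259) = 0*(-1/22259) = 0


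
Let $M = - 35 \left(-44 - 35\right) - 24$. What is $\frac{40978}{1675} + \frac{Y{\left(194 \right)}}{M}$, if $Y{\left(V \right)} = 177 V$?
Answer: $\frac{169836848}{4591175} \approx 36.992$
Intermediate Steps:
$M = 2741$ ($M = - 35 \left(-44 - 35\right) - 24 = \left(-35\right) \left(-79\right) - 24 = 2765 - 24 = 2741$)
$\frac{40978}{1675} + \frac{Y{\left(194 \right)}}{M} = \frac{40978}{1675} + \frac{177 \cdot 194}{2741} = 40978 \cdot \frac{1}{1675} + 34338 \cdot \frac{1}{2741} = \frac{40978}{1675} + \frac{34338}{2741} = \frac{169836848}{4591175}$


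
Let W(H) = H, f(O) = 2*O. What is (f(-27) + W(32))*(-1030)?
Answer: 22660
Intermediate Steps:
(f(-27) + W(32))*(-1030) = (2*(-27) + 32)*(-1030) = (-54 + 32)*(-1030) = -22*(-1030) = 22660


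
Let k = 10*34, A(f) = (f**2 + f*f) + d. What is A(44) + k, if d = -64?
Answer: 4148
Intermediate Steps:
A(f) = -64 + 2*f**2 (A(f) = (f**2 + f*f) - 64 = (f**2 + f**2) - 64 = 2*f**2 - 64 = -64 + 2*f**2)
k = 340
A(44) + k = (-64 + 2*44**2) + 340 = (-64 + 2*1936) + 340 = (-64 + 3872) + 340 = 3808 + 340 = 4148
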